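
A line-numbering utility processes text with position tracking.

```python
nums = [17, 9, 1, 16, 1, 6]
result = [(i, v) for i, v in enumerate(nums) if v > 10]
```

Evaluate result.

Step 1: Filter enumerate([17, 9, 1, 16, 1, 6]) keeping v > 10:
  (0, 17): 17 > 10, included
  (1, 9): 9 <= 10, excluded
  (2, 1): 1 <= 10, excluded
  (3, 16): 16 > 10, included
  (4, 1): 1 <= 10, excluded
  (5, 6): 6 <= 10, excluded
Therefore result = [(0, 17), (3, 16)].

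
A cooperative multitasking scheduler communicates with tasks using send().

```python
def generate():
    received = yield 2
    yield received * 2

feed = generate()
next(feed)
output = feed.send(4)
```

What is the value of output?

Step 1: next(feed) advances to first yield, producing 2.
Step 2: send(4) resumes, received = 4.
Step 3: yield received * 2 = 4 * 2 = 8.
Therefore output = 8.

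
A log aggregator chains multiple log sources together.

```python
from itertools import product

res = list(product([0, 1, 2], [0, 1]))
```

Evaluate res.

Step 1: product([0, 1, 2], [0, 1]) gives all pairs:
  (0, 0)
  (0, 1)
  (1, 0)
  (1, 1)
  (2, 0)
  (2, 1)
Therefore res = [(0, 0), (0, 1), (1, 0), (1, 1), (2, 0), (2, 1)].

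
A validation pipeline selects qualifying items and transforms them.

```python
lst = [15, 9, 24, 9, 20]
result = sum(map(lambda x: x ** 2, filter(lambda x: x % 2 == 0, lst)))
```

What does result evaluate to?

Step 1: Filter even numbers from [15, 9, 24, 9, 20]: [24, 20]
Step 2: Square each: [576, 400]
Step 3: Sum = 976.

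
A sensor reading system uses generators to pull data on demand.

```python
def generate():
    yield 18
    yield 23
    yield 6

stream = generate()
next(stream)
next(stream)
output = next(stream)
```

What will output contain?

Step 1: generate() creates a generator.
Step 2: next(stream) yields 18 (consumed and discarded).
Step 3: next(stream) yields 23 (consumed and discarded).
Step 4: next(stream) yields 6, assigned to output.
Therefore output = 6.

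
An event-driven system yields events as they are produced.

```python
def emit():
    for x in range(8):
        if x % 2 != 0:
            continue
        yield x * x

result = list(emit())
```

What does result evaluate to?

Step 1: Only yield x**2 when x is divisible by 2:
  x=0: 0 % 2 == 0, yield 0**2 = 0
  x=2: 2 % 2 == 0, yield 2**2 = 4
  x=4: 4 % 2 == 0, yield 4**2 = 16
  x=6: 6 % 2 == 0, yield 6**2 = 36
Therefore result = [0, 4, 16, 36].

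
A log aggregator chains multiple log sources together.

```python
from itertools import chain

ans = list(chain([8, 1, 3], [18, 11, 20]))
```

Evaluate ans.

Step 1: chain() concatenates iterables: [8, 1, 3] + [18, 11, 20].
Therefore ans = [8, 1, 3, 18, 11, 20].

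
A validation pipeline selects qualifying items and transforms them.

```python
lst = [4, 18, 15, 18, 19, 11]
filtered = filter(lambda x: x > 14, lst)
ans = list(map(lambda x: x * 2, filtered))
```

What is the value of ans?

Step 1: Filter lst for elements > 14:
  4: removed
  18: kept
  15: kept
  18: kept
  19: kept
  11: removed
Step 2: Map x * 2 on filtered [18, 15, 18, 19]:
  18 -> 36
  15 -> 30
  18 -> 36
  19 -> 38
Therefore ans = [36, 30, 36, 38].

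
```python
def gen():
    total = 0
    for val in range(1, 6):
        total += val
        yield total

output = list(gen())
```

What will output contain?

Step 1: Generator accumulates running sum:
  val=1: total = 1, yield 1
  val=2: total = 3, yield 3
  val=3: total = 6, yield 6
  val=4: total = 10, yield 10
  val=5: total = 15, yield 15
Therefore output = [1, 3, 6, 10, 15].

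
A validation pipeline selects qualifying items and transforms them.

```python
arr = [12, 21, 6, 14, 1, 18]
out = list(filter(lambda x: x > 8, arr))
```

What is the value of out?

Step 1: Filter elements > 8:
  12: kept
  21: kept
  6: removed
  14: kept
  1: removed
  18: kept
Therefore out = [12, 21, 14, 18].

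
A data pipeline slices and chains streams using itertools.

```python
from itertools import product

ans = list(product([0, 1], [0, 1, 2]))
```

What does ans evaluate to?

Step 1: product([0, 1], [0, 1, 2]) gives all pairs:
  (0, 0)
  (0, 1)
  (0, 2)
  (1, 0)
  (1, 1)
  (1, 2)
Therefore ans = [(0, 0), (0, 1), (0, 2), (1, 0), (1, 1), (1, 2)].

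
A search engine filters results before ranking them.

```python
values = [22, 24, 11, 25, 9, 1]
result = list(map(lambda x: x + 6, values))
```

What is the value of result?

Step 1: Apply lambda x: x + 6 to each element:
  22 -> 28
  24 -> 30
  11 -> 17
  25 -> 31
  9 -> 15
  1 -> 7
Therefore result = [28, 30, 17, 31, 15, 7].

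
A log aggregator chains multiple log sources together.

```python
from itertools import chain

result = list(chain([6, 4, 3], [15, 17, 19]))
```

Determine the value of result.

Step 1: chain() concatenates iterables: [6, 4, 3] + [15, 17, 19].
Therefore result = [6, 4, 3, 15, 17, 19].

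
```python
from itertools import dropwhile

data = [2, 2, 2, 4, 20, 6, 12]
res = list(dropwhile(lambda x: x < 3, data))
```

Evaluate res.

Step 1: dropwhile drops elements while < 3:
  2 < 3: dropped
  2 < 3: dropped
  2 < 3: dropped
  4: kept (dropping stopped)
Step 2: Remaining elements kept regardless of condition.
Therefore res = [4, 20, 6, 12].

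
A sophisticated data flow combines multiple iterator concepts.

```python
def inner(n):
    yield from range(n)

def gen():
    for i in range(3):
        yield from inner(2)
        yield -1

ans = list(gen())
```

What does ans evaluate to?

Step 1: For each i in range(3):
  i=0: yield from inner(2) -> [0, 1], then yield -1
  i=1: yield from inner(2) -> [0, 1], then yield -1
  i=2: yield from inner(2) -> [0, 1], then yield -1
Therefore ans = [0, 1, -1, 0, 1, -1, 0, 1, -1].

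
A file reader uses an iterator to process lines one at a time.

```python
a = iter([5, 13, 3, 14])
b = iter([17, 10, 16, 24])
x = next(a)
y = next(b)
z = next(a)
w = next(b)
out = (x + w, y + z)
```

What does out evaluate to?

Step 1: a iterates [5, 13, 3, 14], b iterates [17, 10, 16, 24].
Step 2: x = next(a) = 5, y = next(b) = 17.
Step 3: z = next(a) = 13, w = next(b) = 10.
Step 4: out = (5 + 10, 17 + 13) = (15, 30).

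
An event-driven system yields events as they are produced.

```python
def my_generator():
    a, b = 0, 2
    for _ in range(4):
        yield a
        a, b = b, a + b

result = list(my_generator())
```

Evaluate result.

Step 1: Fibonacci-like sequence starting with a=0, b=2:
  Iteration 1: yield a=0, then a,b = 2,2
  Iteration 2: yield a=2, then a,b = 2,4
  Iteration 3: yield a=2, then a,b = 4,6
  Iteration 4: yield a=4, then a,b = 6,10
Therefore result = [0, 2, 2, 4].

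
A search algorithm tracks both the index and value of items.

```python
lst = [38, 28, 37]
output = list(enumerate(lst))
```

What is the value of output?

Step 1: enumerate pairs each element with its index:
  (0, 38)
  (1, 28)
  (2, 37)
Therefore output = [(0, 38), (1, 28), (2, 37)].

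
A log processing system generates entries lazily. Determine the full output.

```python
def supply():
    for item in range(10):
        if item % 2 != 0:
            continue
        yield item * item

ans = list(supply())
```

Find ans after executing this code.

Step 1: Only yield item**2 when item is divisible by 2:
  item=0: 0 % 2 == 0, yield 0**2 = 0
  item=2: 2 % 2 == 0, yield 2**2 = 4
  item=4: 4 % 2 == 0, yield 4**2 = 16
  item=6: 6 % 2 == 0, yield 6**2 = 36
  item=8: 8 % 2 == 0, yield 8**2 = 64
Therefore ans = [0, 4, 16, 36, 64].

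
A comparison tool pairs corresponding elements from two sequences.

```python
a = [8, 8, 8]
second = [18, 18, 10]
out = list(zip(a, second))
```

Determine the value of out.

Step 1: zip pairs elements at same index:
  Index 0: (8, 18)
  Index 1: (8, 18)
  Index 2: (8, 10)
Therefore out = [(8, 18), (8, 18), (8, 10)].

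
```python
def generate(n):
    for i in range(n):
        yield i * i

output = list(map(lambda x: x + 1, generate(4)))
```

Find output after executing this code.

Step 1: generate(4) yields squares: [0, 1, 4, 9].
Step 2: map adds 1 to each: [1, 2, 5, 10].
Therefore output = [1, 2, 5, 10].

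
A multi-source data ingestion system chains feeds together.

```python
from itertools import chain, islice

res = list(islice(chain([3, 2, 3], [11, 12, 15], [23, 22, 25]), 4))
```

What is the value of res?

Step 1: chain([3, 2, 3], [11, 12, 15], [23, 22, 25]) = [3, 2, 3, 11, 12, 15, 23, 22, 25].
Step 2: islice takes first 4 elements: [3, 2, 3, 11].
Therefore res = [3, 2, 3, 11].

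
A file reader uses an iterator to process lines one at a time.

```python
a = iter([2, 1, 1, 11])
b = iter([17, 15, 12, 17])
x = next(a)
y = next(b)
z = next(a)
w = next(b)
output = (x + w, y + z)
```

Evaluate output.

Step 1: a iterates [2, 1, 1, 11], b iterates [17, 15, 12, 17].
Step 2: x = next(a) = 2, y = next(b) = 17.
Step 3: z = next(a) = 1, w = next(b) = 15.
Step 4: output = (2 + 15, 17 + 1) = (17, 18).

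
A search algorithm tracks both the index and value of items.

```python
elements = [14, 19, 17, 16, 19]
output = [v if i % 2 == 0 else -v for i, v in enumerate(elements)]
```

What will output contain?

Step 1: For each (i, v), keep v if i is even, negate if odd:
  i=0 (even): keep 14
  i=1 (odd): negate to -19
  i=2 (even): keep 17
  i=3 (odd): negate to -16
  i=4 (even): keep 19
Therefore output = [14, -19, 17, -16, 19].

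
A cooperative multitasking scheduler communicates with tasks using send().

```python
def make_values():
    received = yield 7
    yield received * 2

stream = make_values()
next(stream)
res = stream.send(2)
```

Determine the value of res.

Step 1: next(stream) advances to first yield, producing 7.
Step 2: send(2) resumes, received = 2.
Step 3: yield received * 2 = 2 * 2 = 4.
Therefore res = 4.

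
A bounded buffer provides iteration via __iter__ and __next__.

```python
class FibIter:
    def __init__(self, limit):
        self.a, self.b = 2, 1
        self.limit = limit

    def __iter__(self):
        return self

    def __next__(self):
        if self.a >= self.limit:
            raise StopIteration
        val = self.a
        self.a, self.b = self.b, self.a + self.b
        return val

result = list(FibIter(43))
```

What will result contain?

Step 1: Fibonacci-like sequence (a=2, b=1) until >= 43:
  Yield 2, then a,b = 1,3
  Yield 1, then a,b = 3,4
  Yield 3, then a,b = 4,7
  Yield 4, then a,b = 7,11
  Yield 7, then a,b = 11,18
  Yield 11, then a,b = 18,29
  Yield 18, then a,b = 29,47
  Yield 29, then a,b = 47,76
Step 2: 47 >= 43, stop.
Therefore result = [2, 1, 3, 4, 7, 11, 18, 29].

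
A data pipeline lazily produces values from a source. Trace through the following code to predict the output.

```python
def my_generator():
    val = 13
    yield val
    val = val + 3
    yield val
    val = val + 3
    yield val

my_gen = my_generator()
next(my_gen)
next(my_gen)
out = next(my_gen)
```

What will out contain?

Step 1: Trace through generator execution:
  Yield 1: val starts at 13, yield 13
  Yield 2: val = 13 + 3 = 16, yield 16
  Yield 3: val = 16 + 3 = 19, yield 19
Step 2: First next() gets 13, second next() gets the second value, third next() yields 19.
Therefore out = 19.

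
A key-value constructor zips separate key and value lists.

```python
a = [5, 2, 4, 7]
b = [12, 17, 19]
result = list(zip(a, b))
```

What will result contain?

Step 1: zip stops at shortest (len(a)=4, len(b)=3):
  Index 0: (5, 12)
  Index 1: (2, 17)
  Index 2: (4, 19)
Step 2: Last element of a (7) has no pair, dropped.
Therefore result = [(5, 12), (2, 17), (4, 19)].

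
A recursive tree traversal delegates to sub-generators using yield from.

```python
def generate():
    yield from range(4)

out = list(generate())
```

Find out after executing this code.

Step 1: yield from delegates to the iterable, yielding each element.
Step 2: Collected values: [0, 1, 2, 3].
Therefore out = [0, 1, 2, 3].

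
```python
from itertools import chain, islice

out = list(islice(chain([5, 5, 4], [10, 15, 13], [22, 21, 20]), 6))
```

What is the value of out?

Step 1: chain([5, 5, 4], [10, 15, 13], [22, 21, 20]) = [5, 5, 4, 10, 15, 13, 22, 21, 20].
Step 2: islice takes first 6 elements: [5, 5, 4, 10, 15, 13].
Therefore out = [5, 5, 4, 10, 15, 13].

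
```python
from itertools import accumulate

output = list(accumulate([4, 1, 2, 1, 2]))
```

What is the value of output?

Step 1: accumulate computes running sums:
  + 4 = 4
  + 1 = 5
  + 2 = 7
  + 1 = 8
  + 2 = 10
Therefore output = [4, 5, 7, 8, 10].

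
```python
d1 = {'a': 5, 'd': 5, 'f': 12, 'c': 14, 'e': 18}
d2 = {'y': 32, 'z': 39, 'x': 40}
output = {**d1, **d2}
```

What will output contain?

Step 1: Merge d1 and d2 (d2 values override on key conflicts).
Step 2: d1 has keys ['a', 'd', 'f', 'c', 'e'], d2 has keys ['y', 'z', 'x'].
Therefore output = {'a': 5, 'd': 5, 'f': 12, 'c': 14, 'e': 18, 'y': 32, 'z': 39, 'x': 40}.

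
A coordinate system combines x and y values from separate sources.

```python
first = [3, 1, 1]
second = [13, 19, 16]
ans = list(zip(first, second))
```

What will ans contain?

Step 1: zip pairs elements at same index:
  Index 0: (3, 13)
  Index 1: (1, 19)
  Index 2: (1, 16)
Therefore ans = [(3, 13), (1, 19), (1, 16)].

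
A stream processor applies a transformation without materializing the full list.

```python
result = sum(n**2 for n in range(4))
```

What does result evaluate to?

Step 1: Compute n**2 for each n in range(4):
  n=0: 0**2 = 0
  n=1: 1**2 = 1
  n=2: 2**2 = 4
  n=3: 3**2 = 9
Step 2: sum = 0 + 1 + 4 + 9 = 14.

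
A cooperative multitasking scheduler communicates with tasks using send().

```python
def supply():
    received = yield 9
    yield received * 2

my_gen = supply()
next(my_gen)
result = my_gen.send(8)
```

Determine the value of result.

Step 1: next(my_gen) advances to first yield, producing 9.
Step 2: send(8) resumes, received = 8.
Step 3: yield received * 2 = 8 * 2 = 16.
Therefore result = 16.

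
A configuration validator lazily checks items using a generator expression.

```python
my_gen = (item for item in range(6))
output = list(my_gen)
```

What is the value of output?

Step 1: Generator expression iterates range(6): [0, 1, 2, 3, 4, 5].
Step 2: list() collects all values.
Therefore output = [0, 1, 2, 3, 4, 5].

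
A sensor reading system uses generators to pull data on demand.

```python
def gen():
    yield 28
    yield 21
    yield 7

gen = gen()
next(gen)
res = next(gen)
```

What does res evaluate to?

Step 1: gen() creates a generator.
Step 2: next(gen) yields 28 (consumed and discarded).
Step 3: next(gen) yields 21, assigned to res.
Therefore res = 21.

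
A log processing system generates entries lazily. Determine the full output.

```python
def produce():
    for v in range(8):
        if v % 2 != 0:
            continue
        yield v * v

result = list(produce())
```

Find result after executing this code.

Step 1: Only yield v**2 when v is divisible by 2:
  v=0: 0 % 2 == 0, yield 0**2 = 0
  v=2: 2 % 2 == 0, yield 2**2 = 4
  v=4: 4 % 2 == 0, yield 4**2 = 16
  v=6: 6 % 2 == 0, yield 6**2 = 36
Therefore result = [0, 4, 16, 36].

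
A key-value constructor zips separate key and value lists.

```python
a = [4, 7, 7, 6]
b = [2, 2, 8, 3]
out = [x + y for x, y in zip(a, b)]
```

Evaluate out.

Step 1: Add corresponding elements:
  4 + 2 = 6
  7 + 2 = 9
  7 + 8 = 15
  6 + 3 = 9
Therefore out = [6, 9, 15, 9].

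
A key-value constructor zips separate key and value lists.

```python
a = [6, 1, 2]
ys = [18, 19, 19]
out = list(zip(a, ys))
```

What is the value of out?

Step 1: zip pairs elements at same index:
  Index 0: (6, 18)
  Index 1: (1, 19)
  Index 2: (2, 19)
Therefore out = [(6, 18), (1, 19), (2, 19)].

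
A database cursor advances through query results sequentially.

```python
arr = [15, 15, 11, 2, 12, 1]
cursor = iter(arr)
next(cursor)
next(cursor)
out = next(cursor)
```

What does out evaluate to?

Step 1: Create iterator over [15, 15, 11, 2, 12, 1].
Step 2: next() consumes 15.
Step 3: next() consumes 15.
Step 4: next() returns 11.
Therefore out = 11.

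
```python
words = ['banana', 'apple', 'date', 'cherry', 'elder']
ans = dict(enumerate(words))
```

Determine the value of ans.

Step 1: enumerate pairs indices with words:
  0 -> 'banana'
  1 -> 'apple'
  2 -> 'date'
  3 -> 'cherry'
  4 -> 'elder'
Therefore ans = {0: 'banana', 1: 'apple', 2: 'date', 3: 'cherry', 4: 'elder'}.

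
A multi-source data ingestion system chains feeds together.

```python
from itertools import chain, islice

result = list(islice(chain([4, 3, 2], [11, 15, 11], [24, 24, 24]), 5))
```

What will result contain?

Step 1: chain([4, 3, 2], [11, 15, 11], [24, 24, 24]) = [4, 3, 2, 11, 15, 11, 24, 24, 24].
Step 2: islice takes first 5 elements: [4, 3, 2, 11, 15].
Therefore result = [4, 3, 2, 11, 15].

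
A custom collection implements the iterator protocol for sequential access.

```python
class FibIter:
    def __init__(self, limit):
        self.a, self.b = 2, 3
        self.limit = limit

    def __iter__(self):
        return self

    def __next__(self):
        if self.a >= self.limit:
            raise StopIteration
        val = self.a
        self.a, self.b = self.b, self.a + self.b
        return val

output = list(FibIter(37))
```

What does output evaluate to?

Step 1: Fibonacci-like sequence (a=2, b=3) until >= 37:
  Yield 2, then a,b = 3,5
  Yield 3, then a,b = 5,8
  Yield 5, then a,b = 8,13
  Yield 8, then a,b = 13,21
  Yield 13, then a,b = 21,34
  Yield 21, then a,b = 34,55
  Yield 34, then a,b = 55,89
Step 2: 55 >= 37, stop.
Therefore output = [2, 3, 5, 8, 13, 21, 34].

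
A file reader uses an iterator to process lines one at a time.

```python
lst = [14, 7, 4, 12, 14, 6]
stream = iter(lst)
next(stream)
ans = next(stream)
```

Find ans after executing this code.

Step 1: Create iterator over [14, 7, 4, 12, 14, 6].
Step 2: next() consumes 14.
Step 3: next() returns 7.
Therefore ans = 7.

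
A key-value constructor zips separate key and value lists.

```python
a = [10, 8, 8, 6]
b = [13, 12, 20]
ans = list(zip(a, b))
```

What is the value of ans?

Step 1: zip stops at shortest (len(a)=4, len(b)=3):
  Index 0: (10, 13)
  Index 1: (8, 12)
  Index 2: (8, 20)
Step 2: Last element of a (6) has no pair, dropped.
Therefore ans = [(10, 13), (8, 12), (8, 20)].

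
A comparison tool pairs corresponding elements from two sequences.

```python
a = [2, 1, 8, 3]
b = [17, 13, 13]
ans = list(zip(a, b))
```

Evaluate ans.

Step 1: zip stops at shortest (len(a)=4, len(b)=3):
  Index 0: (2, 17)
  Index 1: (1, 13)
  Index 2: (8, 13)
Step 2: Last element of a (3) has no pair, dropped.
Therefore ans = [(2, 17), (1, 13), (8, 13)].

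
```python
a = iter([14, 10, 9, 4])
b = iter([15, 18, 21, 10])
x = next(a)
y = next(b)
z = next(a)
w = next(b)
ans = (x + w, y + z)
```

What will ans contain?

Step 1: a iterates [14, 10, 9, 4], b iterates [15, 18, 21, 10].
Step 2: x = next(a) = 14, y = next(b) = 15.
Step 3: z = next(a) = 10, w = next(b) = 18.
Step 4: ans = (14 + 18, 15 + 10) = (32, 25).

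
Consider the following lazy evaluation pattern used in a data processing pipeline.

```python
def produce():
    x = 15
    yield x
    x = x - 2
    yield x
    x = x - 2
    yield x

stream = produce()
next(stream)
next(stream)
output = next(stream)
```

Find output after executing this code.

Step 1: Trace through generator execution:
  Yield 1: x starts at 15, yield 15
  Yield 2: x = 15 - 2 = 13, yield 13
  Yield 3: x = 13 - 2 = 11, yield 11
Step 2: First next() gets 15, second next() gets the second value, third next() yields 11.
Therefore output = 11.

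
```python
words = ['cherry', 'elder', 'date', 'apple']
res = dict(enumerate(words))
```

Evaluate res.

Step 1: enumerate pairs indices with words:
  0 -> 'cherry'
  1 -> 'elder'
  2 -> 'date'
  3 -> 'apple'
Therefore res = {0: 'cherry', 1: 'elder', 2: 'date', 3: 'apple'}.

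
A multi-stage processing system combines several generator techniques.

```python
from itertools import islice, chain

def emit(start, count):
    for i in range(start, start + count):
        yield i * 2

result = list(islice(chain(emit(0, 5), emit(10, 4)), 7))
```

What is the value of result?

Step 1: emit(0, 5) yields [0, 2, 4, 6, 8].
Step 2: emit(10, 4) yields [20, 22, 24, 26].
Step 3: chain concatenates: [0, 2, 4, 6, 8, 20, 22, 24, 26].
Step 4: islice takes first 7: [0, 2, 4, 6, 8, 20, 22].
Therefore result = [0, 2, 4, 6, 8, 20, 22].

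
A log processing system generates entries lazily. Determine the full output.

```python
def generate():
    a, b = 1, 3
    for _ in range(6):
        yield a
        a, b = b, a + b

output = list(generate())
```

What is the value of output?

Step 1: Fibonacci-like sequence starting with a=1, b=3:
  Iteration 1: yield a=1, then a,b = 3,4
  Iteration 2: yield a=3, then a,b = 4,7
  Iteration 3: yield a=4, then a,b = 7,11
  Iteration 4: yield a=7, then a,b = 11,18
  Iteration 5: yield a=11, then a,b = 18,29
  Iteration 6: yield a=18, then a,b = 29,47
Therefore output = [1, 3, 4, 7, 11, 18].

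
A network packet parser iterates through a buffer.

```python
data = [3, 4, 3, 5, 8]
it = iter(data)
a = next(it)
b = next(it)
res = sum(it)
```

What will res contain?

Step 1: Create iterator over [3, 4, 3, 5, 8].
Step 2: a = next() = 3, b = next() = 4.
Step 3: sum() of remaining [3, 5, 8] = 16.
Therefore res = 16.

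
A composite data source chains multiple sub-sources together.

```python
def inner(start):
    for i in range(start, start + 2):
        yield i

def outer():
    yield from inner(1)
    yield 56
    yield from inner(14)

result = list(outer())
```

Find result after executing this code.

Step 1: outer() delegates to inner(1):
  yield 1
  yield 2
Step 2: yield 56
Step 3: Delegates to inner(14):
  yield 14
  yield 15
Therefore result = [1, 2, 56, 14, 15].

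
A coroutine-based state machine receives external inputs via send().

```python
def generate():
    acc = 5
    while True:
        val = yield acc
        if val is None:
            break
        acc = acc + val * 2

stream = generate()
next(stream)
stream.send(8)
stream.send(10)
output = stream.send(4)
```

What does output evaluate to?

Step 1: next() -> yield acc=5.
Step 2: send(8) -> val=8, acc = 5 + 8*2 = 21, yield 21.
Step 3: send(10) -> val=10, acc = 21 + 10*2 = 41, yield 41.
Step 4: send(4) -> val=4, acc = 41 + 4*2 = 49, yield 49.
Therefore output = 49.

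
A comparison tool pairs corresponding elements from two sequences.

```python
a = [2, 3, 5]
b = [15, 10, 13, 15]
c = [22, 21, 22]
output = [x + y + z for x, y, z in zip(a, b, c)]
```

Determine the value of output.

Step 1: zip three lists (truncates to shortest, len=3):
  2 + 15 + 22 = 39
  3 + 10 + 21 = 34
  5 + 13 + 22 = 40
Therefore output = [39, 34, 40].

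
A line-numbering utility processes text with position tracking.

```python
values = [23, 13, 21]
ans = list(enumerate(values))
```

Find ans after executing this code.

Step 1: enumerate pairs each element with its index:
  (0, 23)
  (1, 13)
  (2, 21)
Therefore ans = [(0, 23), (1, 13), (2, 21)].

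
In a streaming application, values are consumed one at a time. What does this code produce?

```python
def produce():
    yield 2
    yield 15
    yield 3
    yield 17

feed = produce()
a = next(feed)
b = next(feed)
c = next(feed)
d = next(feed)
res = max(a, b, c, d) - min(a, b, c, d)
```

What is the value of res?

Step 1: Create generator and consume all values:
  a = next(feed) = 2
  b = next(feed) = 15
  c = next(feed) = 3
  d = next(feed) = 17
Step 2: max = 17, min = 2, res = 17 - 2 = 15.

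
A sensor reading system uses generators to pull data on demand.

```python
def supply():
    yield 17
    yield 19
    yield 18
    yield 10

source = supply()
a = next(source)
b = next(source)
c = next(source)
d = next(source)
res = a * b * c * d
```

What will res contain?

Step 1: Create generator and consume all values:
  a = next(source) = 17
  b = next(source) = 19
  c = next(source) = 18
  d = next(source) = 10
Step 2: res = 17 * 19 * 18 * 10 = 58140.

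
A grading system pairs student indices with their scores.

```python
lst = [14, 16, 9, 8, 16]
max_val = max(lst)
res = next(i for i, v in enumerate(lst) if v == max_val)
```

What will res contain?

Step 1: max([14, 16, 9, 8, 16]) = 16.
Step 2: Find first index where value == 16:
  Index 0: 14 != 16
  Index 1: 16 == 16, found!
Therefore res = 1.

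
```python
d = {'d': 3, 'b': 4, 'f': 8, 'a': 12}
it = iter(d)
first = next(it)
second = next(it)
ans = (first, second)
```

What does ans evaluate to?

Step 1: iter(d) iterates over keys: ['d', 'b', 'f', 'a'].
Step 2: first = next(it) = 'd', second = next(it) = 'b'.
Therefore ans = ('d', 'b').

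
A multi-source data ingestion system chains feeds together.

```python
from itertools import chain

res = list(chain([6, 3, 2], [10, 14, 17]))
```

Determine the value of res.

Step 1: chain() concatenates iterables: [6, 3, 2] + [10, 14, 17].
Therefore res = [6, 3, 2, 10, 14, 17].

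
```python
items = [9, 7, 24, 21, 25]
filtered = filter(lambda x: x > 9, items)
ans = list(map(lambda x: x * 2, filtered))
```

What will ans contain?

Step 1: Filter items for elements > 9:
  9: removed
  7: removed
  24: kept
  21: kept
  25: kept
Step 2: Map x * 2 on filtered [24, 21, 25]:
  24 -> 48
  21 -> 42
  25 -> 50
Therefore ans = [48, 42, 50].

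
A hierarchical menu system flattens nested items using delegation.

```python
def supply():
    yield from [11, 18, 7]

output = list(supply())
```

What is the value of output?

Step 1: yield from delegates to the iterable, yielding each element.
Step 2: Collected values: [11, 18, 7].
Therefore output = [11, 18, 7].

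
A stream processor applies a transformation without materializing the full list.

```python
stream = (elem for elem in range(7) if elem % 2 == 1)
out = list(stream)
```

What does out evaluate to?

Step 1: Filter range(7) keeping only odd values:
  elem=0: even, excluded
  elem=1: odd, included
  elem=2: even, excluded
  elem=3: odd, included
  elem=4: even, excluded
  elem=5: odd, included
  elem=6: even, excluded
Therefore out = [1, 3, 5].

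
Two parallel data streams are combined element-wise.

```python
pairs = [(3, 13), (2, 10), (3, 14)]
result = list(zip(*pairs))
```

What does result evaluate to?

Step 1: zip(*pairs) transposes: unzips [(3, 13), (2, 10), (3, 14)] into separate sequences.
Step 2: First elements: (3, 2, 3), second elements: (13, 10, 14).
Therefore result = [(3, 2, 3), (13, 10, 14)].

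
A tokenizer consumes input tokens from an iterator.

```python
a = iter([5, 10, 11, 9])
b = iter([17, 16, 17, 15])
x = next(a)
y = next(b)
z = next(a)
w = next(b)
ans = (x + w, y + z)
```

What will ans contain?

Step 1: a iterates [5, 10, 11, 9], b iterates [17, 16, 17, 15].
Step 2: x = next(a) = 5, y = next(b) = 17.
Step 3: z = next(a) = 10, w = next(b) = 16.
Step 4: ans = (5 + 16, 17 + 10) = (21, 27).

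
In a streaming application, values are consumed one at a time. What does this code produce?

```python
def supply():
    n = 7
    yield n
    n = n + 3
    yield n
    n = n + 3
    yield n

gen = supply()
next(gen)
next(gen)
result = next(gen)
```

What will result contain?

Step 1: Trace through generator execution:
  Yield 1: n starts at 7, yield 7
  Yield 2: n = 7 + 3 = 10, yield 10
  Yield 3: n = 10 + 3 = 13, yield 13
Step 2: First next() gets 7, second next() gets the second value, third next() yields 13.
Therefore result = 13.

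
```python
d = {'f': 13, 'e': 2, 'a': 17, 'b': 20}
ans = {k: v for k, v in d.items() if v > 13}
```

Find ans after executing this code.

Step 1: Filter items where value > 13:
  'f': 13 <= 13: removed
  'e': 2 <= 13: removed
  'a': 17 > 13: kept
  'b': 20 > 13: kept
Therefore ans = {'a': 17, 'b': 20}.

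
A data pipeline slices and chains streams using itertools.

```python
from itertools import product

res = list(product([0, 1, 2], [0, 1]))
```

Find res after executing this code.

Step 1: product([0, 1, 2], [0, 1]) gives all pairs:
  (0, 0)
  (0, 1)
  (1, 0)
  (1, 1)
  (2, 0)
  (2, 1)
Therefore res = [(0, 0), (0, 1), (1, 0), (1, 1), (2, 0), (2, 1)].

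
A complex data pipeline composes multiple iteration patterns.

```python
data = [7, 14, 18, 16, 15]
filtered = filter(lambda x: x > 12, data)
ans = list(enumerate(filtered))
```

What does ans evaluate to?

Step 1: Filter [7, 14, 18, 16, 15] for > 12: [14, 18, 16, 15].
Step 2: enumerate re-indexes from 0: [(0, 14), (1, 18), (2, 16), (3, 15)].
Therefore ans = [(0, 14), (1, 18), (2, 16), (3, 15)].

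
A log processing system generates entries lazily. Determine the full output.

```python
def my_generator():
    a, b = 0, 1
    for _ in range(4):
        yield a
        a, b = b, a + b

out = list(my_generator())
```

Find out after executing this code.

Step 1: Fibonacci-like sequence starting with a=0, b=1:
  Iteration 1: yield a=0, then a,b = 1,1
  Iteration 2: yield a=1, then a,b = 1,2
  Iteration 3: yield a=1, then a,b = 2,3
  Iteration 4: yield a=2, then a,b = 3,5
Therefore out = [0, 1, 1, 2].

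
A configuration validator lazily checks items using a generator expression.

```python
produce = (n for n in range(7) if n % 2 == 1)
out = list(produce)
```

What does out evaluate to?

Step 1: Filter range(7) keeping only odd values:
  n=0: even, excluded
  n=1: odd, included
  n=2: even, excluded
  n=3: odd, included
  n=4: even, excluded
  n=5: odd, included
  n=6: even, excluded
Therefore out = [1, 3, 5].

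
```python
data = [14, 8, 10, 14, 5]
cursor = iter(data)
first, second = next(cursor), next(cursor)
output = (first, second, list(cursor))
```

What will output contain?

Step 1: Create iterator over [14, 8, 10, 14, 5].
Step 2: first = 14, second = 8.
Step 3: Remaining elements: [10, 14, 5].
Therefore output = (14, 8, [10, 14, 5]).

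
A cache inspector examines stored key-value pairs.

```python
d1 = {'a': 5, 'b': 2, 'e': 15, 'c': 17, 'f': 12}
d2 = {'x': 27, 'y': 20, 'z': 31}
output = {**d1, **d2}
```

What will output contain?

Step 1: Merge d1 and d2 (d2 values override on key conflicts).
Step 2: d1 has keys ['a', 'b', 'e', 'c', 'f'], d2 has keys ['x', 'y', 'z'].
Therefore output = {'a': 5, 'b': 2, 'e': 15, 'c': 17, 'f': 12, 'x': 27, 'y': 20, 'z': 31}.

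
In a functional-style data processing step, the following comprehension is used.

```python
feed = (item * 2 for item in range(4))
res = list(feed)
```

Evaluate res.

Step 1: For each item in range(4), compute item*2:
  item=0: 0*2 = 0
  item=1: 1*2 = 2
  item=2: 2*2 = 4
  item=3: 3*2 = 6
Therefore res = [0, 2, 4, 6].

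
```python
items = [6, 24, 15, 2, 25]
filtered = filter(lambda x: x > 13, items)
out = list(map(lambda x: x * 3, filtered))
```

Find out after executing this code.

Step 1: Filter items for elements > 13:
  6: removed
  24: kept
  15: kept
  2: removed
  25: kept
Step 2: Map x * 3 on filtered [24, 15, 25]:
  24 -> 72
  15 -> 45
  25 -> 75
Therefore out = [72, 45, 75].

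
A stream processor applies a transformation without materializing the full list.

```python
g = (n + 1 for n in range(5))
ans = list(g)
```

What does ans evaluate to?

Step 1: For each n in range(5), compute n+1:
  n=0: 0+1 = 1
  n=1: 1+1 = 2
  n=2: 2+1 = 3
  n=3: 3+1 = 4
  n=4: 4+1 = 5
Therefore ans = [1, 2, 3, 4, 5].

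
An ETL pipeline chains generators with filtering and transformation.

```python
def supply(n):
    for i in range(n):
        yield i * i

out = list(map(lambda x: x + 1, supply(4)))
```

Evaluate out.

Step 1: supply(4) yields squares: [0, 1, 4, 9].
Step 2: map adds 1 to each: [1, 2, 5, 10].
Therefore out = [1, 2, 5, 10].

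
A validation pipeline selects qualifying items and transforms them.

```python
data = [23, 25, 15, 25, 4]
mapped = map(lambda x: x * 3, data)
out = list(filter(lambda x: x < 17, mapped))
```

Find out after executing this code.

Step 1: Map x * 3:
  23 -> 69
  25 -> 75
  15 -> 45
  25 -> 75
  4 -> 12
Step 2: Filter for < 17:
  69: removed
  75: removed
  45: removed
  75: removed
  12: kept
Therefore out = [12].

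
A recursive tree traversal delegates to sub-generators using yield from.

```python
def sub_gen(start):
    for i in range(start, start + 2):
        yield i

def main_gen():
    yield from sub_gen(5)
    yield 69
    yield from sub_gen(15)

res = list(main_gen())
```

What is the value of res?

Step 1: main_gen() delegates to sub_gen(5):
  yield 5
  yield 6
Step 2: yield 69
Step 3: Delegates to sub_gen(15):
  yield 15
  yield 16
Therefore res = [5, 6, 69, 15, 16].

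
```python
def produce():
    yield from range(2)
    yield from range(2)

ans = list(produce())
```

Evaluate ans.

Step 1: Trace yields in order:
  yield 0
  yield 1
  yield 0
  yield 1
Therefore ans = [0, 1, 0, 1].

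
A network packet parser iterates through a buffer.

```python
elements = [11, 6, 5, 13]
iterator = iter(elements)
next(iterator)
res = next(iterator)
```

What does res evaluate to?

Step 1: Create iterator over [11, 6, 5, 13].
Step 2: next() consumes 11.
Step 3: next() returns 6.
Therefore res = 6.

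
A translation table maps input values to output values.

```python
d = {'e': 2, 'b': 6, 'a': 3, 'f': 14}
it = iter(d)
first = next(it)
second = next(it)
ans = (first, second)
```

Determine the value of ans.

Step 1: iter(d) iterates over keys: ['e', 'b', 'a', 'f'].
Step 2: first = next(it) = 'e', second = next(it) = 'b'.
Therefore ans = ('e', 'b').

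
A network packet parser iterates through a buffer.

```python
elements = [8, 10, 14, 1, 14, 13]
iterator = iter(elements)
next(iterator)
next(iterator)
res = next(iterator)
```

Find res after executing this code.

Step 1: Create iterator over [8, 10, 14, 1, 14, 13].
Step 2: next() consumes 8.
Step 3: next() consumes 10.
Step 4: next() returns 14.
Therefore res = 14.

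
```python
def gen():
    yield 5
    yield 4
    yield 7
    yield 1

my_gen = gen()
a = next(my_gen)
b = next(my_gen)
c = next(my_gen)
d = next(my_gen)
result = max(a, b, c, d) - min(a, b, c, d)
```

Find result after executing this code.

Step 1: Create generator and consume all values:
  a = next(my_gen) = 5
  b = next(my_gen) = 4
  c = next(my_gen) = 7
  d = next(my_gen) = 1
Step 2: max = 7, min = 1, result = 7 - 1 = 6.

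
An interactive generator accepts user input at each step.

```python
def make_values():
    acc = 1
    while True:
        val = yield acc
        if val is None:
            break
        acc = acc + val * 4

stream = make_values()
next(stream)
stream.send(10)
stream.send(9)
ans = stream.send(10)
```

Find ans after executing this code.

Step 1: next() -> yield acc=1.
Step 2: send(10) -> val=10, acc = 1 + 10*4 = 41, yield 41.
Step 3: send(9) -> val=9, acc = 41 + 9*4 = 77, yield 77.
Step 4: send(10) -> val=10, acc = 77 + 10*4 = 117, yield 117.
Therefore ans = 117.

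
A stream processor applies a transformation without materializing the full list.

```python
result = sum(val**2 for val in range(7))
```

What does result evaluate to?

Step 1: Compute val**2 for each val in range(7):
  val=0: 0**2 = 0
  val=1: 1**2 = 1
  val=2: 2**2 = 4
  val=3: 3**2 = 9
  val=4: 4**2 = 16
  val=5: 5**2 = 25
  val=6: 6**2 = 36
Step 2: sum = 0 + 1 + 4 + 9 + 16 + 25 + 36 = 91.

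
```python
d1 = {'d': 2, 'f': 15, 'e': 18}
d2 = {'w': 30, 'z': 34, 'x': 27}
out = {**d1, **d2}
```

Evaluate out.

Step 1: Merge d1 and d2 (d2 values override on key conflicts).
Step 2: d1 has keys ['d', 'f', 'e'], d2 has keys ['w', 'z', 'x'].
Therefore out = {'d': 2, 'f': 15, 'e': 18, 'w': 30, 'z': 34, 'x': 27}.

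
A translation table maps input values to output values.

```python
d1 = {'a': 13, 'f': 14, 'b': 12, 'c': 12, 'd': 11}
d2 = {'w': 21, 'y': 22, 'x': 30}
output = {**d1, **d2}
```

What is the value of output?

Step 1: Merge d1 and d2 (d2 values override on key conflicts).
Step 2: d1 has keys ['a', 'f', 'b', 'c', 'd'], d2 has keys ['w', 'y', 'x'].
Therefore output = {'a': 13, 'f': 14, 'b': 12, 'c': 12, 'd': 11, 'w': 21, 'y': 22, 'x': 30}.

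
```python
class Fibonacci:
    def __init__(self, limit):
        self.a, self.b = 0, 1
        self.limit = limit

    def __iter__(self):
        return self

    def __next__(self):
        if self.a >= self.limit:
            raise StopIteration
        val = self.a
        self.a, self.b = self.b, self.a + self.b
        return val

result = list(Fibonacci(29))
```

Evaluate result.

Step 1: Fibonacci-like sequence (a=0, b=1) until >= 29:
  Yield 0, then a,b = 1,1
  Yield 1, then a,b = 1,2
  Yield 1, then a,b = 2,3
  Yield 2, then a,b = 3,5
  Yield 3, then a,b = 5,8
  Yield 5, then a,b = 8,13
  Yield 8, then a,b = 13,21
  Yield 13, then a,b = 21,34
  Yield 21, then a,b = 34,55
Step 2: 34 >= 29, stop.
Therefore result = [0, 1, 1, 2, 3, 5, 8, 13, 21].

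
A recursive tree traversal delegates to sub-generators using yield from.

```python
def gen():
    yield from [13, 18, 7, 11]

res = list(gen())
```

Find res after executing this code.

Step 1: yield from delegates to the iterable, yielding each element.
Step 2: Collected values: [13, 18, 7, 11].
Therefore res = [13, 18, 7, 11].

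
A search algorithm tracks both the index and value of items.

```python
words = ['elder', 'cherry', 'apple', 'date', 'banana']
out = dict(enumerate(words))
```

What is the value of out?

Step 1: enumerate pairs indices with words:
  0 -> 'elder'
  1 -> 'cherry'
  2 -> 'apple'
  3 -> 'date'
  4 -> 'banana'
Therefore out = {0: 'elder', 1: 'cherry', 2: 'apple', 3: 'date', 4: 'banana'}.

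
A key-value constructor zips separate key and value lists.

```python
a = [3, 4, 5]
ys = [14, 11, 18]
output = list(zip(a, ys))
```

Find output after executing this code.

Step 1: zip pairs elements at same index:
  Index 0: (3, 14)
  Index 1: (4, 11)
  Index 2: (5, 18)
Therefore output = [(3, 14), (4, 11), (5, 18)].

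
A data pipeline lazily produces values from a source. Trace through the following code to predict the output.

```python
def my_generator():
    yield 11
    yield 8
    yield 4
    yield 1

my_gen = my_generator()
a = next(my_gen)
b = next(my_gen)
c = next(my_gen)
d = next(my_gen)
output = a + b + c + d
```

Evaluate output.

Step 1: Create generator and consume all values:
  a = next(my_gen) = 11
  b = next(my_gen) = 8
  c = next(my_gen) = 4
  d = next(my_gen) = 1
Step 2: output = 11 + 8 + 4 + 1 = 24.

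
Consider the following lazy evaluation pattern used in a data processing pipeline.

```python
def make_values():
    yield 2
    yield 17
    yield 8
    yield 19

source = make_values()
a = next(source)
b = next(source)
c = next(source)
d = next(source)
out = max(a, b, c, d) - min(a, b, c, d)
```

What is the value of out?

Step 1: Create generator and consume all values:
  a = next(source) = 2
  b = next(source) = 17
  c = next(source) = 8
  d = next(source) = 19
Step 2: max = 19, min = 2, out = 19 - 2 = 17.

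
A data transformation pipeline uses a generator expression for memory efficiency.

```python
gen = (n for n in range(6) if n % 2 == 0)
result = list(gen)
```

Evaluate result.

Step 1: Filter range(6) keeping only even values:
  n=0: even, included
  n=1: odd, excluded
  n=2: even, included
  n=3: odd, excluded
  n=4: even, included
  n=5: odd, excluded
Therefore result = [0, 2, 4].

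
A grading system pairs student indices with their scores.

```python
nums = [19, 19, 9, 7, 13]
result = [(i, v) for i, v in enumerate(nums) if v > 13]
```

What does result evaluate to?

Step 1: Filter enumerate([19, 19, 9, 7, 13]) keeping v > 13:
  (0, 19): 19 > 13, included
  (1, 19): 19 > 13, included
  (2, 9): 9 <= 13, excluded
  (3, 7): 7 <= 13, excluded
  (4, 13): 13 <= 13, excluded
Therefore result = [(0, 19), (1, 19)].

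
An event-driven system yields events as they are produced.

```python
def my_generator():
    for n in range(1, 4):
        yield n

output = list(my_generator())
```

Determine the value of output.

Step 1: The generator yields each value from range(1, 4).
Step 2: list() consumes all yields: [1, 2, 3].
Therefore output = [1, 2, 3].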